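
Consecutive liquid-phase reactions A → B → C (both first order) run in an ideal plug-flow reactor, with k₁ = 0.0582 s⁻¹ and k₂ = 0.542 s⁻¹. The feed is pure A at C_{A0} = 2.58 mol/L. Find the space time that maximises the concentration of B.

4.61 s

For first-order series the maximum of C_B occurs at τ_opt = ln(k₂/k₁)/(k₂−k₁).
= ln(0.542/0.0582)/(0.542−0.0582) = ln(9.313)/0.4838 = 2.231/0.4838 = 4.61 s.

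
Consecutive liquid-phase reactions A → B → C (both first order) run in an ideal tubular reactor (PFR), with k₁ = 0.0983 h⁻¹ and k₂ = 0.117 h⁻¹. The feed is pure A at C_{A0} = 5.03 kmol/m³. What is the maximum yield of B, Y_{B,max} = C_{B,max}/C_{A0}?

0.336

At the optimum, C_{B,max}/C_{A0} = (k₁/k₂)^[k₂/(k₂−k₁)].
= (0.0983/0.117)^(0.117/(0.117−0.0983)) = (0.8402)^(6.257) = 0.3364.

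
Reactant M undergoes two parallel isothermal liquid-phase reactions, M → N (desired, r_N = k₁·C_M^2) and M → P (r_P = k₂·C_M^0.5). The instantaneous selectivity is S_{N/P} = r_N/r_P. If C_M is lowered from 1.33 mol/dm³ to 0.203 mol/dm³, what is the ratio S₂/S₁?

0.0596

S_{N/P} = (k₁/k₂)·C_M^1.5, so S₂/S₁ = (C_{M,2}/C_{M,1})^1.5.
= (0.203/1.33)^1.5 = (0.1526)^1.5 = 0.0596.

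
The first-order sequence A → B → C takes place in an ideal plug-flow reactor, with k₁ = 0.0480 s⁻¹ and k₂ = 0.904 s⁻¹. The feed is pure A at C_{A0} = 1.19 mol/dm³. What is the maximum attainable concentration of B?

0.0536 mol/dm³

Evaluating C_B at τ_opt = ln(k₂/k₁)/(k₂−k₁) gives C_{B,max}/C_{A0} = (k₁/k₂)^[k₂/(k₂−k₁)].
= (0.0480/0.904)^(0.904/(0.904−0.0480)) = (0.05310)^(1.056) = 0.04504.
C_{B,max} = 0.04504×1.19 = 0.0536 mol/dm³.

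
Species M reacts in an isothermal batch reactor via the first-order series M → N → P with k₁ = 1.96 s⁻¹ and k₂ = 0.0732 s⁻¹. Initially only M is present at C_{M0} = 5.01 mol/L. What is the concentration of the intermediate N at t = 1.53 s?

4.39 mol/L

For first-order series with pure M initially, C_N(t) = k₁C_{M0}/(k₂−k₁)·(e^(−k₁t) − e^(−k₂t)).
e^(−k₁t) = e^(−1.96×1.53) = e^(−2.999) = 0.04985; e^(−k₂t) = e^(−0.1120) = 0.8940.
C_N = 1.96×5.01/(0.0732−1.96) × (0.04985−0.8940) = (-5.204)×(-0.8442) = 4.394 mol/L.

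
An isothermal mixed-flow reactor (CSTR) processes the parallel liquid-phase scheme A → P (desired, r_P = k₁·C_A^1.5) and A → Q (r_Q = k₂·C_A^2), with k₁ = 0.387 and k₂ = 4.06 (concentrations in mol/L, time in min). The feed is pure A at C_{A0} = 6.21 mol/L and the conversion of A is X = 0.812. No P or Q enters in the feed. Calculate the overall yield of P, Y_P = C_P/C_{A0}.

0.0658

Exit C_A = C_{A0}(1−X) = 6.21×0.188 = 1.167 mol/L.
In a CSTR the entire volume is at exit conditions, so r_P = 0.387×1.167^1.5 = 0.4882 and r_Q = 4.06×1.167^2 = 5.534.
Fraction of consumed A going to P: r_P/(r_P+r_Q) = 0.08107.
C_P = 0.08107·C_{A0}·X = 0.08107×6.21×0.812 = 0.409 mol/L; Y_P = C_P/C_{A0} = 0.0658.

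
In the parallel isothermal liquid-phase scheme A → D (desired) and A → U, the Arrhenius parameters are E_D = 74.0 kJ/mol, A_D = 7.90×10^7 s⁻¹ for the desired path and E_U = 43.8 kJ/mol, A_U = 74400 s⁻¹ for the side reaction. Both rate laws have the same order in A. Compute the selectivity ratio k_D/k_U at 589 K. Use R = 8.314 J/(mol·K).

2.23

k_D/k_U = (A_D/A_U)·exp[−(E_D−E_U)/(RT)] = (A_D/A_U)·exp[(E_U−E_D)/(RT)].
(E_U−E_D)/(RT) = (43.8−74.0)×10³/(8.314×589) = -30200/4897 = -6.167.
k_D/k_U = (7.90×10^7/74400)·exp(-6.167) = 1062 × 0.002097 = 2.23.
Since E_D > E_U, raising the temperature improves selectivity toward D.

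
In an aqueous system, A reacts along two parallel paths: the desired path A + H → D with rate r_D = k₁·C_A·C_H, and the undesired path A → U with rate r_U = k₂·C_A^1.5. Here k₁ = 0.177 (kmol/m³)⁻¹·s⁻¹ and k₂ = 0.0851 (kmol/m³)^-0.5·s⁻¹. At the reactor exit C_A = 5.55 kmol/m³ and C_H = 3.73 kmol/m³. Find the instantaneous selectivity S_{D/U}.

S_{D/U} = r_D/r_U = (k₁·C_A·C_H)/(k₂·C_A^1.5) = (k₁/k₂)·C_A^-0.5·C_H.
= (0.177×5.550×3.730) / (0.0851×5.550^1.5) = 3.664/1.113 = 3.29.
The undesired path is higher order in A, so low C_A (CSTR or dilute feed) favours D.

3.29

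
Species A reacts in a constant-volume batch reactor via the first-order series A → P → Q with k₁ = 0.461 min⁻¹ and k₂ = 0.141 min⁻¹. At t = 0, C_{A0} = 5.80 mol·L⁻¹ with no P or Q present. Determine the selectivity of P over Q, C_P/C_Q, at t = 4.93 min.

Solving the coupled first-order balances gives C_P(t) = [k₁/(k₂−k₁)]·C_{A0}·(e^(−k₁t) − e^(−k₂t)).
e^(−k₁t) = e^(−0.461×4.93) = e^(−2.273) = 0.1030; e^(−k₂t) = e^(−0.6951) = 0.4990.
C_P = 0.461×5.80/(0.141−0.461) × (0.1030−0.4990) = (-8.356)×(-0.3960) = 3.309 mol·L⁻¹.
C_A = C_{A0}e^(−k₁t) = 0.5976 mol·L⁻¹, so C_Q = C_{A0}−C_A−C_P = 1.894 mol·L⁻¹; C_P/C_Q = 1.75.

1.75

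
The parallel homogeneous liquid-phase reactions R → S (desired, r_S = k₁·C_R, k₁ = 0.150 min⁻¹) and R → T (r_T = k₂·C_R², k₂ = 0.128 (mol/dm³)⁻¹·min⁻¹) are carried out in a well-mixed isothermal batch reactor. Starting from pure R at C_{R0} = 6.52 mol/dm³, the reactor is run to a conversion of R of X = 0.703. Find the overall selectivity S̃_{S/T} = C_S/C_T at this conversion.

0.302

C_R = C_{R0}(1−X) = 1.936 mol/dm³.
Along a PFR/batch, dC_S/dC_R = −r_S/(r_S+r_T) = −k₁/(k₁+k₂·C_R).
Integrating from C_{R0} to C_R: C_S = (0.150/0.128)·ln[(0.150+0.128·6.52)/(0.150+0.128·1.94)] = 1.172·ln(0.9846/0.3979) = 1.062 mol/dm³.
C_T = (C_{R0}−C_R)−C_S = 3.522 mol/dm³; S̃_{S/T} = 1.062/3.522 = 0.302.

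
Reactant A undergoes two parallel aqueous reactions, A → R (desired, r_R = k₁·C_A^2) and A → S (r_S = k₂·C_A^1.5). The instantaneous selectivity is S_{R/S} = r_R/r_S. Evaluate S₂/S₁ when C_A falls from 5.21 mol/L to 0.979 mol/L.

S_{R/S} = (k₁/k₂)·C_A^0.5, so S₂/S₁ = (C_{A,2}/C_{A,1})^0.5.
= (0.979/5.21)^0.5 = (0.1879)^0.5 = 0.433.

0.433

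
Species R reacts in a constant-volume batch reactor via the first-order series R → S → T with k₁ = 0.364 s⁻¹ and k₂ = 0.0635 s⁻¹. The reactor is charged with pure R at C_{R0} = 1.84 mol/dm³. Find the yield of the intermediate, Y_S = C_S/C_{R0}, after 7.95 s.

0.664

The intermediate concentration in a first-order A→B→C sequence is C_S = k₁C_{R0}(e^(−k₁t) − e^(−k₂t))/(k₂−k₁).
e^(−k₁t) = e^(−0.364×7.95) = e^(−2.894) = 0.05537; e^(−k₂t) = e^(−0.5048) = 0.6036.
C_S = 0.364×1.84/(0.0635−0.364) × (0.05537−0.6036) = (-2.229)×(-0.5482) = 1.222 mol/dm³.
Y_S = C_S/C_{R0} = 1.222/1.84 = 0.664.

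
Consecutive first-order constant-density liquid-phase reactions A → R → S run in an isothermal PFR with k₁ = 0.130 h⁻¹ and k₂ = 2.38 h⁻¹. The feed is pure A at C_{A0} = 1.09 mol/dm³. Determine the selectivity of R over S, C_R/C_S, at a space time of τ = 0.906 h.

0.672

Solving the coupled first-order balances gives C_R(τ) = [k₁/(k₂−k₁)]·C_{A0}·(e^(−k₁τ) − e^(−k₂τ)).
e^(−k₁τ) = e^(−0.130×0.906) = e^(−0.1178) = 0.8889; e^(−k₂τ) = e^(−2.156) = 0.1158.
C_R = 0.130×1.09/(2.38−0.130) × (0.8889−0.1158) = 0.06298×0.7731 = 0.04869 mol/dm³.
C_A = C_{A0}e^(−k₁τ) = 0.9689 mol/dm³, so C_S = C_{A0}−C_A−C_R = 0.07242 mol/dm³; C_R/C_S = 0.672.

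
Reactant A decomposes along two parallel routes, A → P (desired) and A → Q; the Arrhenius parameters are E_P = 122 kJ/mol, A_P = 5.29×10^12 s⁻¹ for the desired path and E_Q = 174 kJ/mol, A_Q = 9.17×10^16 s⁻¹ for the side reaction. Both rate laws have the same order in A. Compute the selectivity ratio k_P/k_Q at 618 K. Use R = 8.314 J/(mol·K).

k_P/k_Q = (A_P/A_Q)·exp[−(E_P−E_Q)/(RT)] = (A_P/A_Q)·exp[(E_Q−E_P)/(RT)].
(E_Q−E_P)/(RT) = (174−122)×10³/(8.314×618) = 52000/5138 = 10.12.
k_P/k_Q = (5.29×10^12/9.17×10^16)·exp(10.12) = 5.769×10^-5 × 24849 = 1.43.

1.43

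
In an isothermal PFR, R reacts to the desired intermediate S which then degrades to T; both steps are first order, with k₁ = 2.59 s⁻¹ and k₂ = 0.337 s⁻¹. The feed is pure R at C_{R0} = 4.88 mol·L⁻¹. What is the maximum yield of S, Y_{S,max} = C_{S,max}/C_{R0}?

For a first-order series the maximum intermediate yield is C_{S,max}/C_{R0} = (k₁/k₂)^[k₂/(k₂−k₁)].
= (2.59/0.337)^(0.337/(0.337−2.59)) = (7.685)^(-0.1496) = 0.7371.

0.737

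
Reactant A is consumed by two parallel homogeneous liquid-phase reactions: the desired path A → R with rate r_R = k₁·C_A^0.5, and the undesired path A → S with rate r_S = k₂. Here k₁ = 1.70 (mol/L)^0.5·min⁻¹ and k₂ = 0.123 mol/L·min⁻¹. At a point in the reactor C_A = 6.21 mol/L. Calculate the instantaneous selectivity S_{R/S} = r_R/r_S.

S_{R/S} = r_R/r_S = (k₁·C_A^0.5)/(k₂) = (k₁/k₂)·C_A^0.5.
= (1.70×6.210^0.5) / (0.123) = 4.236/0.1230 = 34.4.
Since the desired path is higher order in A, keeping C_A high (PFR or concentrated feed) favours R.

34.4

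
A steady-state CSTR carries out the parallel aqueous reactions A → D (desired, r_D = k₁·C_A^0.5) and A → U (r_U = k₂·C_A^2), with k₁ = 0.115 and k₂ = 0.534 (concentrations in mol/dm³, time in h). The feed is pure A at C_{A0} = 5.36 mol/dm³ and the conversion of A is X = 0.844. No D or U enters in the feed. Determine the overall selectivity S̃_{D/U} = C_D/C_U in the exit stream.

0.282

Exit C_A = C_{A0}(1−X) = 5.36×0.156 = 0.8362 mol/dm³.
A CSTR operates uniformly at the exit composition, giving r_D = 0.1052 and r_U = 0.3734 (each k·C_A^n at C_A = 0.8362).
Overall selectivity = C_D/C_U = r_Dτ/(r_Uτ) = r_D/r_U = 0.282.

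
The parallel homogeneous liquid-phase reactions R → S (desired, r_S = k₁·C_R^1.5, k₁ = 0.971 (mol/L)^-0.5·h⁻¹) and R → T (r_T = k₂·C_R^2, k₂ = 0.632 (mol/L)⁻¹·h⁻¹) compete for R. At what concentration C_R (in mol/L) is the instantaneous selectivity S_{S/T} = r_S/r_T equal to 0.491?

S_{S/T} = (k₁/k₂)·C_R^-0.5 ⇒ C_R = (S·k₂/k₁)^(-2).
= (0.491×0.632/0.971)^(-2) = (0.3196)^(-2) = 9.79 mol/L.

9.79 mol/L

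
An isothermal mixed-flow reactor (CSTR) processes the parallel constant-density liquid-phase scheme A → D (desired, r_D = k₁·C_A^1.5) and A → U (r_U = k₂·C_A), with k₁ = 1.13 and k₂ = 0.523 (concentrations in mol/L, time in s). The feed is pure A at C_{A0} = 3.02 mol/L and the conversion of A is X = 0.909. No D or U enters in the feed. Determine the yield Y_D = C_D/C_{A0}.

Exit C_A = C_{A0}(1−X) = 3.02×0.0910 = 0.2748 mol/L.
A CSTR operates uniformly at the exit composition, giving r_D = 0.1628 and r_U = 0.1437 (each k·C_A^n at C_A = 0.2748).
Fraction of consumed A going to D: r_D/(r_D+r_U) = 0.5311.
C_D = 0.5311·C_{A0}·X = 0.5311×3.02×0.909 = 1.46 mol/L; Y_D = C_D/C_{A0} = 0.483.

0.483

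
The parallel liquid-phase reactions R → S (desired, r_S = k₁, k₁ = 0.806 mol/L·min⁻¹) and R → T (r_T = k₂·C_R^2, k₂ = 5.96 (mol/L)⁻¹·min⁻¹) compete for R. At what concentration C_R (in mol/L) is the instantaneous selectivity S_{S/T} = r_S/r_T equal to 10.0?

S_{S/T} = (k₁/k₂)·C_R^-2 ⇒ C_R = (S·k₂/k₁)^(-0.5).
= (10.0×5.96/0.806)^(-0.5) = (73.95)^(-0.5) = 0.116 mol/L.

0.116 mol/L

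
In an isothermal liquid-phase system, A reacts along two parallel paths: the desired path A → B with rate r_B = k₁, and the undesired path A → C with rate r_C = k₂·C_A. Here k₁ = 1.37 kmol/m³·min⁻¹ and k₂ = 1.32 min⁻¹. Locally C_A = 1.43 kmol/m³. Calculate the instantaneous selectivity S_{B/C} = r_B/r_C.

S_{B/C} = r_B/r_C = (k₁)/(k₂·C_A) = (k₁/k₂)·C_A⁻¹.
= (1.37) / (1.32×1.430) = 1.370/1.888 = 0.726.

0.726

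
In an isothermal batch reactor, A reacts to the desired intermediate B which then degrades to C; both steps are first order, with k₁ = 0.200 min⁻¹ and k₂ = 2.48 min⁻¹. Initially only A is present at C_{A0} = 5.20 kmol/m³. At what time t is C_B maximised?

1.10 min

The intermediate peaks when r₁ = r₂, i.e. k₁e^(−k₁t) = k₂e^(−k₂t), giving t_opt = ln(k₂/k₁)/(k₂−k₁).
= ln(2.48/0.200)/(2.48−0.200) = ln(12.40)/2.280 = 2.518/2.280 = 1.10 min.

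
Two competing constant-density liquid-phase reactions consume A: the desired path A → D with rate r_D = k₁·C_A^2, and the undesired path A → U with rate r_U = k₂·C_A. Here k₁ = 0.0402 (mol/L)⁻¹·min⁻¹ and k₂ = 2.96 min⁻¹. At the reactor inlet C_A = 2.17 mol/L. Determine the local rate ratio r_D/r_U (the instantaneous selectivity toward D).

S_{D/U} = r_D/r_U = (k₁·C_A^2)/(k₂·C_A) = (k₁/k₂)·C_A.
= (0.0402×2.170^2) / (2.96×2.170) = 0.1893/6.423 = 0.0295.
Since the desired path is higher order in A, keeping C_A high (PFR or concentrated feed) favours D.

0.0295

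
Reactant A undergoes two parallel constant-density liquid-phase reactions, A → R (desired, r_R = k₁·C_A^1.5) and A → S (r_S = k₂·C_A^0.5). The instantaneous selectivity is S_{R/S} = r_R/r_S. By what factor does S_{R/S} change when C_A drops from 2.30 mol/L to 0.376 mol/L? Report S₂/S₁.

0.163

S_{R/S} = (k₁/k₂)·C_A, so S₂/S₁ = (C_{A,2}/C_{A,1}).
= 0.376/2.30 = 0.163.
Selectivity toward R falls as C_A falls — high-concentration operation is favoured.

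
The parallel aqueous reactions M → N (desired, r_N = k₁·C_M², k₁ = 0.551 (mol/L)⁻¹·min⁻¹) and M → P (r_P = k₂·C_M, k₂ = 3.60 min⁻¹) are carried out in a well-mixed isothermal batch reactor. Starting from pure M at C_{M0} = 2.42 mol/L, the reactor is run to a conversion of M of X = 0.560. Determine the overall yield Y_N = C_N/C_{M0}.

0.117

C_M = C_{M0}(1−X) = 1.065 mol/L.
Along a PFR/batch, dC_P/dC_M = −r_P/(r_N+r_P) = −k₂/(k₂+k₁·C_M).
Integrating from C_{M0} to C_M: C_P = (3.60/0.551)·ln[(3.60+0.551·2.42)/(3.60+0.551·1.06)] = 6.534·ln(4.933/4.187) = 1.072 mol/L.
Then C_N = (C_{M0}−C_M) − C_P = 1.355 − 1.072 = 0.2829 mol/L.
Y_N = C_N/C_{M0} = 0.2829/2.42 = 0.117.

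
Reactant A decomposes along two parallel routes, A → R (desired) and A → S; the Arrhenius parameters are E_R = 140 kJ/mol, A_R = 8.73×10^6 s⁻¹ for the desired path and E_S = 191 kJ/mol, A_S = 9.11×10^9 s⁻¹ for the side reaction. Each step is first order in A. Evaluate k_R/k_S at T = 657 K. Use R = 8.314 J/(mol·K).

10.9

k_R/k_S = (A_R/A_S)·exp[−(E_R−E_S)/(RT)] = (A_R/A_S)·exp[(E_S−E_R)/(RT)].
(E_S−E_R)/(RT) = (191−140)×10³/(8.314×657) = 51000/5462 = 9.337.
k_R/k_S = (8.73×10^6/9.11×10^9)·exp(9.337) = 9.583×10^-4 × 11347 = 10.9.
Since E_R < E_S, lowering the temperature improves selectivity toward R.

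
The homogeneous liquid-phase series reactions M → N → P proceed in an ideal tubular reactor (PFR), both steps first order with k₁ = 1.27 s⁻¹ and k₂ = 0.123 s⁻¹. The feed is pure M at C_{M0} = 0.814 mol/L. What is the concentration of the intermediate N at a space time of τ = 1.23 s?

Solving the coupled first-order balances gives C_N(τ) = [k₁/(k₂−k₁)]·C_{M0}·(e^(−k₁τ) − e^(−k₂τ)).
e^(−k₁τ) = e^(−1.27×1.23) = e^(−1.562) = 0.2097; e^(−k₂τ) = e^(−0.1513) = 0.8596.
C_N = 1.27×0.814/(0.123−1.27) × (0.2097−0.8596) = (-0.9013)×(-0.6499) = 0.5858 mol/L.

0.586 mol/L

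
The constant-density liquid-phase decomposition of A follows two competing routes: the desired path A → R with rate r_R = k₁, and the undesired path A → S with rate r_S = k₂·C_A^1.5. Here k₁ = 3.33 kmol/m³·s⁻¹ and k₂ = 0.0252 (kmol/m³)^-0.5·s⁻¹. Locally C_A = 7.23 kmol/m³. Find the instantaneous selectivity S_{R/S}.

S_{R/S} = r_R/r_S = (k₁)/(k₂·C_A^1.5) = (k₁/k₂)·C_A^-1.5.
= (3.33) / (0.0252×7.230^1.5) = 3.330/0.4899 = 6.80.
The undesired path is higher order in A, so low C_A (CSTR or dilute feed) favours R.

6.80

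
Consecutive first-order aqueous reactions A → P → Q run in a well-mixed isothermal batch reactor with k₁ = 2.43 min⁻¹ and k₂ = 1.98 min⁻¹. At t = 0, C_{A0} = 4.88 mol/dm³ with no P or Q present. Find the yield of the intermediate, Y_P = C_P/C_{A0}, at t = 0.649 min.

0.378

For first-order series with pure A initially, C_P(t) = k₁C_{A0}/(k₂−k₁)·(e^(−k₁t) − e^(−k₂t)).
e^(−k₁t) = e^(−2.43×0.649) = e^(−1.577) = 0.2066; e^(−k₂t) = e^(−1.285) = 0.2766.
C_P = 2.43×4.88/(1.98−2.43) × (0.2066−0.2766) = (-26.35)×(-0.07007) = 1.846 mol/dm³.
Y_P = C_P/C_{A0} = 1.846/4.88 = 0.378.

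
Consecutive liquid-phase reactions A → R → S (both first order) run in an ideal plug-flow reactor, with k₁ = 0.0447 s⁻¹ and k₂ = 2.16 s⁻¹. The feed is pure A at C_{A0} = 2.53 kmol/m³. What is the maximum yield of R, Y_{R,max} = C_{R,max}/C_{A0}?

0.0191

For a first-order series the maximum intermediate yield is C_{R,max}/C_{A0} = (k₁/k₂)^[k₂/(k₂−k₁)].
= (0.0447/2.16)^(2.16/(2.16−0.0447)) = (0.02069)^(1.021) = 0.01907.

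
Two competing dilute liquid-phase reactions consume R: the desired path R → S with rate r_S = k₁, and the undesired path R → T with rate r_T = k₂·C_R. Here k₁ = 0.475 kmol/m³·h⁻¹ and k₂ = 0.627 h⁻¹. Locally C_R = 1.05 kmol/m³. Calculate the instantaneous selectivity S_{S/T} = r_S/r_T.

S_{S/T} = r_S/r_T = (k₁)/(k₂·C_R) = (k₁/k₂)·C_R⁻¹.
= (0.475) / (0.627×1.050) = 0.4750/0.6583 = 0.722.
The undesired path is higher order in R, so low C_R (CSTR or dilute feed) favours S.

0.722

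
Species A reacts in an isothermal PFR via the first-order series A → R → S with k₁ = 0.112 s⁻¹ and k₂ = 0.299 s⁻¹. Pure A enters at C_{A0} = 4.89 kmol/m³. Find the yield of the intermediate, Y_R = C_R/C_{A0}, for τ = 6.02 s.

0.206

For first-order series with pure A initially, C_R(τ) = k₁C_{A0}/(k₂−k₁)·(e^(−k₁τ) − e^(−k₂τ)).
e^(−k₁τ) = e^(−0.112×6.02) = e^(−0.6742) = 0.5095; e^(−k₂τ) = e^(−1.800) = 0.1653.
C_R = 0.112×4.89/(0.299−0.112) × (0.5095−0.1653) = 2.929×0.3442 = 1.008 kmol/m³.
Y_R = C_R/C_{A0} = 1.008/4.89 = 0.206.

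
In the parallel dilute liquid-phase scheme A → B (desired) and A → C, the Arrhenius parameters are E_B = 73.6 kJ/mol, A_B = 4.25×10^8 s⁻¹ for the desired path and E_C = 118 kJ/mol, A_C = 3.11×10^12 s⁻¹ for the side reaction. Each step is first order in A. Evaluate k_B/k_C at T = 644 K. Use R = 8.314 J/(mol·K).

0.546

k_B/k_C = (A_B/A_C)·exp[−(E_B−E_C)/(RT)] = (A_B/A_C)·exp[(E_C−E_B)/(RT)].
(E_C−E_B)/(RT) = (118−73.6)×10³/(8.314×644) = 44400/5354 = 8.293.
k_B/k_C = (4.25×10^8/3.11×10^12)·exp(8.293) = 1.367×10^-4 × 3994 = 0.546.
Since E_B < E_C, lowering the temperature improves selectivity toward B.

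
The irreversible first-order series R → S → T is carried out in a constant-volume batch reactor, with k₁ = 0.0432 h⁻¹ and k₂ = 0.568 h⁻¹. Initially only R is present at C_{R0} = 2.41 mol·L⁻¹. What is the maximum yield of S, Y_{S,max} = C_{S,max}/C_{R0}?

At the optimum, C_{S,max}/C_{R0} = (k₁/k₂)^[k₂/(k₂−k₁)].
= (0.0432/0.568)^(0.568/(0.568−0.0432)) = (0.07606)^(1.082) = 0.06152.

0.0615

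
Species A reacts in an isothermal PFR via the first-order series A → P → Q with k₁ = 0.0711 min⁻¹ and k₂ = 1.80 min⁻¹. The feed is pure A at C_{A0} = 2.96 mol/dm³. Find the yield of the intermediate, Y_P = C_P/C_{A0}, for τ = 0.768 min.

0.0286

Solving the coupled first-order balances gives C_P(τ) = [k₁/(k₂−k₁)]·C_{A0}·(e^(−k₁τ) − e^(−k₂τ)).
e^(−k₁τ) = e^(−0.0711×0.768) = e^(−0.05460) = 0.9469; e^(−k₂τ) = e^(−1.382) = 0.2510.
C_P = 0.0711×2.96/(1.80−0.0711) × (0.9469−0.2510) = 0.1217×0.6959 = 0.08471 mol/dm³.
Y_P = C_P/C_{A0} = 0.08471/2.96 = 0.0286.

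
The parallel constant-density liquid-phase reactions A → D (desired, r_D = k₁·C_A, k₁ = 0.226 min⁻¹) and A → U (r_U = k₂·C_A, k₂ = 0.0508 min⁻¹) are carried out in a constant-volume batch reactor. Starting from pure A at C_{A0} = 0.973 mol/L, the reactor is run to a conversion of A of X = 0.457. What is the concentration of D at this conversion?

C_A = C_{A0}(1−X) = 0.5283 mol/L.
Both paths are first order in A, so the instantaneous fraction to D is constant: dC_D/d(−C_A) = k₁/(k₁+k₂) = 0.8165.
C_D = 0.8165·(C_{A0}−C_A) = 0.8165×0.4447 = 0.363 mol/L.

0.363 mol/L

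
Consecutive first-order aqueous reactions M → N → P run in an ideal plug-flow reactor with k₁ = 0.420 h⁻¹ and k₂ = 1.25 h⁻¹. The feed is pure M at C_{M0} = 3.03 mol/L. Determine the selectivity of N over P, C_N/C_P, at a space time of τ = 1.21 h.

Solving the coupled first-order balances gives C_N(τ) = [k₁/(k₂−k₁)]·C_{M0}·(e^(−k₁τ) − e^(−k₂τ)).
e^(−k₁τ) = e^(−0.420×1.21) = e^(−0.5082) = 0.6016; e^(−k₂τ) = e^(−1.512) = 0.2204.
C_N = 0.420×3.03/(1.25−0.420) × (0.6016−0.2204) = 1.533×0.3812 = 0.5845 mol/L.
C_M = C_{M0}e^(−k₁τ) = 1.823 mol/L, so C_P = C_{M0}−C_M−C_N = 0.6227 mol/L; C_N/C_P = 0.939.

0.939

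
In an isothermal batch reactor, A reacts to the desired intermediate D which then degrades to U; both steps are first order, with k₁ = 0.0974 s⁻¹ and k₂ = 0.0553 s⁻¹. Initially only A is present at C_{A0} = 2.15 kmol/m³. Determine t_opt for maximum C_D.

13.4 s

The intermediate peaks when r₁ = r₂, i.e. k₁e^(−k₁t) = k₂e^(−k₂t), giving t_opt = ln(k₂/k₁)/(k₂−k₁).
= ln(0.0553/0.0974)/(0.0553−0.0974) = ln(0.5678)/-0.04210 = -0.5661/-0.04210 = 13.4 s.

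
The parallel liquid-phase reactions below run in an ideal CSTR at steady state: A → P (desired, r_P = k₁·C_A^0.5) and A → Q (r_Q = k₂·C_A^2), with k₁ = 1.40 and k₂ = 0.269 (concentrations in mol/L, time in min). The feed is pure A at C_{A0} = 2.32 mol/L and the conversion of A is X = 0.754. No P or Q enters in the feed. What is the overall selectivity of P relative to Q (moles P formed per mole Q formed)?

Exit C_A = C_{A0}(1−X) = 2.32×0.246 = 0.5707 mol/L.
A CSTR operates uniformly at the exit composition, giving r_P = 1.058 and r_Q = 0.08762 (each k·C_A^n at C_A = 0.5707).
Overall selectivity = C_P/C_Q = r_Pτ/(r_Qτ) = r_P/r_Q = 12.1.

12.1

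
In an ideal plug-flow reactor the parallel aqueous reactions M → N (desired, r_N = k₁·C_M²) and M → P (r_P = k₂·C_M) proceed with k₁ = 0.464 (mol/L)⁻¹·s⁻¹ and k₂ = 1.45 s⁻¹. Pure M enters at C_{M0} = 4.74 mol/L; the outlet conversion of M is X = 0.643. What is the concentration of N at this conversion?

1.52 mol/L

C_M = C_{M0}(1−X) = 1.692 mol/L.
Along a PFR/batch, dC_P/dC_M = −r_P/(r_N+r_P) = −k₂/(k₂+k₁·C_M).
Integrating from C_{M0} to C_M: C_P = (1.45/0.464)·ln[(1.45+0.464·4.74)/(1.45+0.464·1.69)] = 3.125·ln(3.649/2.235) = 1.532 mol/L.
Then C_N = (C_{M0}−C_M) − C_P = 3.048 − 1.532 = 1.516 mol/L.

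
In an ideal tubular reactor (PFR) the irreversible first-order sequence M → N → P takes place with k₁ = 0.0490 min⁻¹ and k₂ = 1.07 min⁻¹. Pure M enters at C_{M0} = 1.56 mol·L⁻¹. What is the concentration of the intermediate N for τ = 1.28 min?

0.0513 mol·L⁻¹

Solving the coupled first-order balances gives C_N(τ) = [k₁/(k₂−k₁)]·C_{M0}·(e^(−k₁τ) − e^(−k₂τ)).
e^(−k₁τ) = e^(−0.0490×1.28) = e^(−0.06272) = 0.9392; e^(−k₂τ) = e^(−1.370) = 0.2542.
C_N = 0.0490×1.56/(1.07−0.0490) × (0.9392−0.2542) = 0.07487×0.6850 = 0.05128 mol·L⁻¹.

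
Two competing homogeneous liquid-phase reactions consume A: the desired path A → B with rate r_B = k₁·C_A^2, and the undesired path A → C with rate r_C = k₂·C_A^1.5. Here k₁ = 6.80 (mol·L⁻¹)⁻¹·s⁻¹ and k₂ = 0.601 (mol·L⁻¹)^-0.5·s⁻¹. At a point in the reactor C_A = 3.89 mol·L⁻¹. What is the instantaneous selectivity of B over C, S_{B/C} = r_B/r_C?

S_{B/C} = r_B/r_C = (k₁·C_A^2)/(k₂·C_A^1.5) = (k₁/k₂)·C_A^0.5.
= (6.80×3.890^2) / (0.601×3.890^1.5) = 102.9/4.611 = 22.3.
Since the desired path is higher order in A, keeping C_A high (PFR or concentrated feed) favours B.

22.3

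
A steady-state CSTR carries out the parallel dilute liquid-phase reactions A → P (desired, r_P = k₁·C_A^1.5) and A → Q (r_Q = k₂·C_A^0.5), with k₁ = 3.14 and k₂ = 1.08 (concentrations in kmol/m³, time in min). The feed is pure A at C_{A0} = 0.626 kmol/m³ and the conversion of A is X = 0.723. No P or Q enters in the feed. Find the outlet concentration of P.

Exit C_A = C_{A0}(1−X) = 0.626×0.277 = 0.1734 kmol/m³.
Rates in a CSTR are evaluated at the outlet concentration: r_P = 3.14×0.1734^1.5 = 0.2267, r_Q = 1.08×0.1734^0.5 = 0.4497.
Fraction of consumed A going to P: r_P/(r_P+r_Q) = 0.3352.
C_P = 0.3352·C_{A0}·X = 0.3352×0.626×0.723 = 0.152 kmol/m³.

0.152 kmol/m³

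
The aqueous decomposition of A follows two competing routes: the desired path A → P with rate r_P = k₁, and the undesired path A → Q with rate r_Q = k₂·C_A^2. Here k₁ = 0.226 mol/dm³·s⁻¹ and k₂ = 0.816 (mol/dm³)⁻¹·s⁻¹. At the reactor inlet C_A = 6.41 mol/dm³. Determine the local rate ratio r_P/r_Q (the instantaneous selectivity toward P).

0.00674

S_{P/Q} = r_P/r_Q = (k₁)/(k₂·C_A^2) = (k₁/k₂)·C_A^-2.
= (0.226) / (0.816×6.410^2) = 0.2260/33.53 = 0.00674.
The undesired path is higher order in A, so low C_A (CSTR or dilute feed) favours P.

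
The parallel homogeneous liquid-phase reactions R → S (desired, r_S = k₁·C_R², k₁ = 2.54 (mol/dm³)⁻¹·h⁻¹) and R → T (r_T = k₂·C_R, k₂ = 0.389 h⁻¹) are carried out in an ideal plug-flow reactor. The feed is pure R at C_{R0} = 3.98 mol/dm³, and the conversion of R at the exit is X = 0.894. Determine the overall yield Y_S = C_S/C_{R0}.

C_R = C_{R0}(1−X) = 0.4219 mol/dm³.
Along a PFR/batch, dC_T/dC_R = −r_T/(r_S+r_T) = −k₂/(k₂+k₁·C_R).
Integrating from C_{R0} to C_R: C_T = (0.389/2.54)·ln[(0.389+2.54·3.98)/(0.389+2.54·0.422)] = 0.1531·ln(10.50/1.461) = 0.3021 mol/dm³.
Then C_S = (C_{R0}−C_R) − C_T = 3.558 − 0.3021 = 3.256 mol/dm³.
Y_S = C_S/C_{R0} = 3.256/3.98 = 0.818.

0.818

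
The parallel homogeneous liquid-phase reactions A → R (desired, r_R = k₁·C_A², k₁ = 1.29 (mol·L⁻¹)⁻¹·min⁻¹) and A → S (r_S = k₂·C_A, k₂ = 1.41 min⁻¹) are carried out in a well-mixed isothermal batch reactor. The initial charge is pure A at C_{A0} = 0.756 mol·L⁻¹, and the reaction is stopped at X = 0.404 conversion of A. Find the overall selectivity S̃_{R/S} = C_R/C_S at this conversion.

C_A = C_{A0}(1−X) = 0.4506 mol·L⁻¹.
Along a PFR/batch, dC_S/dC_A = −r_S/(r_R+r_S) = −k₂/(k₂+k₁·C_A).
Integrating from C_{A0} to C_A: C_S = (1.41/1.29)·ln[(1.41+1.29·0.756)/(1.41+1.29·0.451)] = 1.093·ln(2.385/1.991) = 0.1973 mol·L⁻¹.
Then C_R = (C_{A0}−C_A) − C_S = 0.3054 − 0.1973 = 0.1081 mol·L⁻¹.
S̃_{R/S} = C_R/C_S = 0.1081/0.1973 = 0.548.

0.548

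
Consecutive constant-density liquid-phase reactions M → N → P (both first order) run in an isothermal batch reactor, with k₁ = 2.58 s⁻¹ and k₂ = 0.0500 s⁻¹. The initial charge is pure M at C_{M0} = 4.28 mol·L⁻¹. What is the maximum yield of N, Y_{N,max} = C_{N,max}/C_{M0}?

0.925

For a first-order series the maximum intermediate yield is C_{N,max}/C_{M0} = (k₁/k₂)^[k₂/(k₂−k₁)].
= (2.58/0.0500)^(0.0500/(0.0500−2.58)) = (51.60)^(-0.01976) = 0.9250.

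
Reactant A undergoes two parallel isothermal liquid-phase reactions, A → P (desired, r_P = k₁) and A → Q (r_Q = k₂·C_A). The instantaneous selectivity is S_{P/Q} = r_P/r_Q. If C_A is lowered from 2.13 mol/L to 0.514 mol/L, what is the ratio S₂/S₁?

4.14

S_{P/Q} = (k₁/k₂)·C_A⁻¹, so S₂/S₁ = (C_{A,2}/C_{A,1})⁻¹.
= 2.13/0.514 = 4.14.
Selectivity toward P rises as C_A falls — low-concentration operation is favoured.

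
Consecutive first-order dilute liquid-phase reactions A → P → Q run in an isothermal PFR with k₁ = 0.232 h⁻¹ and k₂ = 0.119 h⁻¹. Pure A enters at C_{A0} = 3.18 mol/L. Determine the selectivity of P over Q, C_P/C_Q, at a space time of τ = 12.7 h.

0.573

Solving the coupled first-order balances gives C_P(τ) = [k₁/(k₂−k₁)]·C_{A0}·(e^(−k₁τ) − e^(−k₂τ)).
e^(−k₁τ) = e^(−0.232×12.7) = e^(−2.946) = 0.05253; e^(−k₂τ) = e^(−1.511) = 0.2206.
C_P = 0.232×3.18/(0.119−0.232) × (0.05253−0.2206) = (-6.529)×(-0.1681) = 1.097 mol/L.
C_A = C_{A0}e^(−k₁τ) = 0.1670 mol/L, so C_Q = C_{A0}−C_A−C_P = 1.915 mol/L; C_P/C_Q = 0.573.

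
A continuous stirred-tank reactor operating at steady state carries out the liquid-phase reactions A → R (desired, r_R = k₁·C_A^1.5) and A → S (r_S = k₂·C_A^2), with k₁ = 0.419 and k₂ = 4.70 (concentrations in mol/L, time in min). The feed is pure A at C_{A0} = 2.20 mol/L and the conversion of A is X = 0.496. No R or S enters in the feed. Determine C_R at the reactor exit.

0.0852 mol/L

Exit C_A = C_{A0}(1−X) = 2.20×0.504 = 1.109 mol/L.
Rates in a CSTR are evaluated at the outlet concentration: r_R = 0.419×1.109^1.5 = 0.4892, r_S = 4.70×1.109^2 = 5.778.
Fraction of consumed A going to R: r_R/(r_R+r_S) = 0.07805.
C_R = 0.07805·C_{A0}·X = 0.07805×2.20×0.496 = 0.0852 mol/L.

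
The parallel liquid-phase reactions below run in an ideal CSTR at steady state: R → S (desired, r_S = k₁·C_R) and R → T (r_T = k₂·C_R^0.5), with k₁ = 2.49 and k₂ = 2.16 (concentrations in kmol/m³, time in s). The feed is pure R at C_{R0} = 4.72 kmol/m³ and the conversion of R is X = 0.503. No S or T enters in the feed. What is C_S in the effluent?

Exit C_R = C_{R0}(1−X) = 4.72×0.497 = 2.346 kmol/m³.
A CSTR operates uniformly at the exit composition, giving r_S = 5.841 and r_T = 3.308 (each k·C_R^n at C_R = 2.346).
Fraction of consumed R going to S: r_S/(r_S+r_T) = 0.6384.
C_S = 0.6384·C_{R0}·X = 0.6384×4.72×0.503 = 1.52 kmol/m³.

1.52 kmol/m³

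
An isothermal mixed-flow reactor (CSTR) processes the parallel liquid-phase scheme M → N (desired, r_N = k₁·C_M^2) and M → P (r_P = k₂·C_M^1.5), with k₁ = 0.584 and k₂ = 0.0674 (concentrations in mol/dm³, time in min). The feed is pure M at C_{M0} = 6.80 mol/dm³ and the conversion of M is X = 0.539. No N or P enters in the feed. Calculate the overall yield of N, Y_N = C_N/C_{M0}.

0.506

Exit C_M = C_{M0}(1−X) = 6.80×0.461 = 3.135 mol/dm³.
A CSTR operates uniformly at the exit composition, giving r_N = 5.739 and r_P = 0.3741 (each k·C_M^n at C_M = 3.135).
Fraction of consumed M going to N: r_N/(r_N+r_P) = 0.9388.
C_N = 0.9388·C_{M0}·X = 0.9388×6.80×0.539 = 3.44 mol/dm³; Y_N = C_N/C_{M0} = 0.506.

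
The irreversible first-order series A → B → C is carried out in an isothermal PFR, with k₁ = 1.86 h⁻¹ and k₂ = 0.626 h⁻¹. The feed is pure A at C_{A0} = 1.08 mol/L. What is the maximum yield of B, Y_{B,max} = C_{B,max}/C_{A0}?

Evaluating C_B at τ_opt = ln(k₂/k₁)/(k₂−k₁) gives C_{B,max}/C_{A0} = (k₁/k₂)^[k₂/(k₂−k₁)].
= (1.86/0.626)^(0.626/(0.626−1.86)) = (2.971)^(-0.5073) = 0.5755.

0.576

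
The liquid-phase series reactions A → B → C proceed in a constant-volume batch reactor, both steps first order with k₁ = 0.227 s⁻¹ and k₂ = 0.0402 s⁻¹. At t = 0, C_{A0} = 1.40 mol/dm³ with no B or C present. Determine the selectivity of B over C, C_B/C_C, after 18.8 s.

1.28

Solving the coupled first-order balances gives C_B(t) = [k₁/(k₂−k₁)]·C_{A0}·(e^(−k₁t) − e^(−k₂t)).
e^(−k₁t) = e^(−0.227×18.8) = e^(−4.268) = 0.01402; e^(−k₂t) = e^(−0.7558) = 0.4697.
C_B = 0.227×1.40/(0.0402−0.227) × (0.01402−0.4697) = (-1.701)×(-0.4556) = 0.7752 mol/dm³.
C_A = C_{A0}e^(−k₁t) = 0.01962 mol/dm³, so C_C = C_{A0}−C_A−C_B = 0.6052 mol/dm³; C_B/C_C = 1.28.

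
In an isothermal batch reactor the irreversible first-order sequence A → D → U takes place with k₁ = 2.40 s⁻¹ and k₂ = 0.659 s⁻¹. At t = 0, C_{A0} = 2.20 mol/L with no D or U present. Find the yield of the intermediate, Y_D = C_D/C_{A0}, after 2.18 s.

0.320

For first-order series with pure A initially, C_D(t) = k₁C_{A0}/(k₂−k₁)·(e^(−k₁t) − e^(−k₂t)).
e^(−k₁t) = e^(−2.40×2.18) = e^(−5.232) = 0.005343; e^(−k₂t) = e^(−1.437) = 0.2377.
C_D = 2.40×2.20/(0.659−2.40) × (0.005343−0.2377) = (-3.033)×(-0.2324) = 0.7048 mol/L.
Y_D = C_D/C_{A0} = 0.7048/2.20 = 0.320.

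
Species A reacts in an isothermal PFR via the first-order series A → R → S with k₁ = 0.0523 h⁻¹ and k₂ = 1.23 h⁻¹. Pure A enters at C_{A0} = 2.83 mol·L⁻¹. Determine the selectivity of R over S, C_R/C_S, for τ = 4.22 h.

0.217

The intermediate concentration in a first-order A→B→C sequence is C_R = k₁C_{A0}(e^(−k₁τ) − e^(−k₂τ))/(k₂−k₁).
e^(−k₁τ) = e^(−0.0523×4.22) = e^(−0.2207) = 0.8020; e^(−k₂τ) = e^(−5.191) = 0.005569.
C_R = 0.0523×2.83/(1.23−0.0523) × (0.8020−0.005569) = 0.1257×0.7964 = 0.1001 mol·L⁻¹.
C_A = C_{A0}e^(−k₁τ) = 2.270 mol·L⁻¹, so C_S = C_{A0}−C_A−C_R = 0.4604 mol·L⁻¹; C_R/C_S = 0.217.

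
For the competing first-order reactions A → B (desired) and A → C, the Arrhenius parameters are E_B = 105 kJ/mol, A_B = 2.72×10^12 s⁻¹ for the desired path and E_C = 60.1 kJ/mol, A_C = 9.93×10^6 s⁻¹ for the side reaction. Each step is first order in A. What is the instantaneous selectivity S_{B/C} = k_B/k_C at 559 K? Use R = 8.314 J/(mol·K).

17.5

k_B/k_C = (A_B/A_C)·exp[−(E_B−E_C)/(RT)] = (A_B/A_C)·exp[(E_C−E_B)/(RT)].
(E_C−E_B)/(RT) = (60.1−105)×10³/(8.314×559) = -44900/4648 = -9.661.
k_B/k_C = (2.72×10^12/9.93×10^6)·exp(-9.661) = 2.739×10^5 × 6.372×10^-5 = 17.5.
Since E_B > E_C, raising the temperature improves selectivity toward B.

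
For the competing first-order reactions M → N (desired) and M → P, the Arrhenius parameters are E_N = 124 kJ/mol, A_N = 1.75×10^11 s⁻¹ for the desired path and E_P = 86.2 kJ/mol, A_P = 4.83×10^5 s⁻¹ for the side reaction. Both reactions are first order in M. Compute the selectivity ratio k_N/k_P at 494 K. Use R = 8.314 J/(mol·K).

Since both paths have the same order in M, the concentration cancels and S_{N/P} = k_N/k_P = (A_N/A_P)·exp[(E_P−E_N)/(RT)].
(E_P−E_N)/(RT) = (86.2−124)×10³/(8.314×494) = -37800/4107 = -9.204.
k_N/k_P = (1.75×10^11/4.83×10^5)·exp(-9.204) = 3.623×10^5 × 1.007×10^-4 = 36.5.

36.5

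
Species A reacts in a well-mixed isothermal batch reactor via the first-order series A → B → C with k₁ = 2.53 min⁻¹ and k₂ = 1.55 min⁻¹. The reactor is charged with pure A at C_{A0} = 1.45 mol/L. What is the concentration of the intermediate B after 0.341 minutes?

0.627 mol/L

Solving the coupled first-order balances gives C_B(t) = [k₁/(k₂−k₁)]·C_{A0}·(e^(−k₁t) − e^(−k₂t)).
e^(−k₁t) = e^(−2.53×0.341) = e^(−0.8627) = 0.4220; e^(−k₂t) = e^(−0.5286) = 0.5895.
C_B = 2.53×1.45/(1.55−2.53) × (0.4220−0.5895) = (-3.743)×(-0.1675) = 0.6268 mol/L.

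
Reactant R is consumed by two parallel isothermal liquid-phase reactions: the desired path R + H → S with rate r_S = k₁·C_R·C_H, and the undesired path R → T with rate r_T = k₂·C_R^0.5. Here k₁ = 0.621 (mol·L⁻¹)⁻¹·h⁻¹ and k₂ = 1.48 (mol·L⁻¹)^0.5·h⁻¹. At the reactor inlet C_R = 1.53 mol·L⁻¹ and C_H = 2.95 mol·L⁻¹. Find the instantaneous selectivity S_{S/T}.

S_{S/T} = r_S/r_T = (k₁·C_R·C_H)/(k₂·C_R^0.5) = (k₁/k₂)·C_R^0.5·C_H.
= (0.621×1.530×2.950) / (1.48×1.530^0.5) = 2.803/1.831 = 1.53.

1.53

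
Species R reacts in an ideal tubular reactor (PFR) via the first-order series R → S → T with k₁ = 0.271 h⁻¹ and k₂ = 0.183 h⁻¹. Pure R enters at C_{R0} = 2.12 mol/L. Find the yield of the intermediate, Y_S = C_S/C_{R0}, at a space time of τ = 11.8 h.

0.230

Solving the coupled first-order balances gives C_S(τ) = [k₁/(k₂−k₁)]·C_{R0}·(e^(−k₁τ) − e^(−k₂τ)).
e^(−k₁τ) = e^(−0.271×11.8) = e^(−3.198) = 0.04085; e^(−k₂τ) = e^(−2.159) = 0.1154.
C_S = 0.271×2.12/(0.183−0.271) × (0.04085−0.1154) = (-6.529)×(-0.07454) = 0.4867 mol/L.
Y_S = C_S/C_{R0} = 0.4867/2.12 = 0.230.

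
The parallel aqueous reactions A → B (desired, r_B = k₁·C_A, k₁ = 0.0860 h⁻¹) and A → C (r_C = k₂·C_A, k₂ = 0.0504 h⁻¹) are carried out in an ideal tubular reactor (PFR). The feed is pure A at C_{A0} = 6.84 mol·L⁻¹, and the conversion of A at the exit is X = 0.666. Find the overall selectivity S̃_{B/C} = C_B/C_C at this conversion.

1.71

C_A = C_{A0}(1−X) = 2.285 mol·L⁻¹.
Both paths are first order in A, so the instantaneous fraction to B is constant: dC_B/d(−C_A) = k₁/(k₁+k₂) = 0.6305.
C_B = 0.6305·(C_{A0}−C_A) = 0.6305×4.555 = 2.87 mol·L⁻¹.
C_C = (C_{A0}−C_A)−C_B = 1.683 mol·L⁻¹; S̃_{B/C} = 2.872/1.683 = 1.71.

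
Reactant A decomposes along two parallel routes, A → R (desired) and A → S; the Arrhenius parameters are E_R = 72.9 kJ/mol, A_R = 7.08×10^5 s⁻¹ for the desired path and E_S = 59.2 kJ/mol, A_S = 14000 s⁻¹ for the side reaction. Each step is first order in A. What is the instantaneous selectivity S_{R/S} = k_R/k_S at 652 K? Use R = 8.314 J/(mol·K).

4.04

With equal orders, S_{R/S} = k_R/k_S = (A_R/A_S)·exp[(E_S−E_R)/(RT)].
(E_S−E_R)/(RT) = (59.2−72.9)×10³/(8.314×652) = -13700/5421 = -2.527.
k_R/k_S = (7.08×10^5/14000)·exp(-2.527) = 50.57 × 0.07987 = 4.04.
Since E_R > E_S, raising the temperature improves selectivity toward R.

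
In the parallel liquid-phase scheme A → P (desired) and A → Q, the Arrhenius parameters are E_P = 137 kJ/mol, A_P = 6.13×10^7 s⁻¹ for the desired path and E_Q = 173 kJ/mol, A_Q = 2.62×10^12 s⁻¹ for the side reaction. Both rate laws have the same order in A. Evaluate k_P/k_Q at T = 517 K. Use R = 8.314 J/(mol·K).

0.102

With equal orders, S_{P/Q} = k_P/k_Q = (A_P/A_Q)·exp[(E_Q−E_P)/(RT)].
(E_Q−E_P)/(RT) = (173−137)×10³/(8.314×517) = 36000/4298 = 8.375.
k_P/k_Q = (6.13×10^7/2.62×10^12)·exp(8.375) = 2.340×10^-5 × 4339 = 0.102.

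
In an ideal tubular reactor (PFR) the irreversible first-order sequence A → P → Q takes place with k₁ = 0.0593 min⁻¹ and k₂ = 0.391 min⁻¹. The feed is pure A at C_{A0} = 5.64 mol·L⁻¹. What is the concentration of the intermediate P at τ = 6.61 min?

Solving the coupled first-order balances gives C_P(τ) = [k₁/(k₂−k₁)]·C_{A0}·(e^(−k₁τ) − e^(−k₂τ)).
e^(−k₁τ) = e^(−0.0593×6.61) = e^(−0.3920) = 0.6757; e^(−k₂τ) = e^(−2.585) = 0.07543.
C_P = 0.0593×5.64/(0.391−0.0593) × (0.6757−0.07543) = 1.008×0.6003 = 0.6053 mol·L⁻¹.

0.605 mol·L⁻¹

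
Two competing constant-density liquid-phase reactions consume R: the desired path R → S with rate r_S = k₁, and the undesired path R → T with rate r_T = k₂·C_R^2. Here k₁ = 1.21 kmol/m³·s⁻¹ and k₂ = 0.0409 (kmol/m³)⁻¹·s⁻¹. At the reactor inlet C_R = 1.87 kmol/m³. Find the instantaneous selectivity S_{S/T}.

S_{S/T} = r_S/r_T = (k₁)/(k₂·C_R^2) = (k₁/k₂)·C_R^-2.
= (1.21) / (0.0409×1.870^2) = 1.210/0.1430 = 8.46.

8.46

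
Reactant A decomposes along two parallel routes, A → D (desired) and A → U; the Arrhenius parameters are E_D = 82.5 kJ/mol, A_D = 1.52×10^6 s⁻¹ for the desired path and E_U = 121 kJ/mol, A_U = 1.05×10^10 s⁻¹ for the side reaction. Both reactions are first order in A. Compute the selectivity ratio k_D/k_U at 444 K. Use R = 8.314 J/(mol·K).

4.90

k_D/k_U = (A_D/A_U)·exp[−(E_D−E_U)/(RT)] = (A_D/A_U)·exp[(E_U−E_D)/(RT)].
(E_U−E_D)/(RT) = (121−82.5)×10³/(8.314×444) = 38500/3691 = 10.43.
k_D/k_U = (1.52×10^6/1.05×10^10)·exp(10.43) = 1.448×10^-4 × 33847 = 4.90.
Since E_D < E_U, lowering the temperature improves selectivity toward D.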